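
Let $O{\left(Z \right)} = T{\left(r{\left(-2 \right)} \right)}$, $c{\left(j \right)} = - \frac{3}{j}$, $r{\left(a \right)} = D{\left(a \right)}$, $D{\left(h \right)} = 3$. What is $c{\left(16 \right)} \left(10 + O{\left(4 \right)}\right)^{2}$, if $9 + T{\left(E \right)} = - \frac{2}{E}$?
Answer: $- \frac{1}{48} \approx -0.020833$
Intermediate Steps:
$r{\left(a \right)} = 3$
$T{\left(E \right)} = -9 - \frac{2}{E}$
$O{\left(Z \right)} = - \frac{29}{3}$ ($O{\left(Z \right)} = -9 - \frac{2}{3} = - \frac{29}{3}$)
$c{\left(16 \right)} \left(10 + O{\left(4 \right)}\right)^{2} = - \frac{3}{16} \left(10 - \frac{29}{3}\right)^{2} = \frac{\left(-3\right) \frac{1}{16}}{9} = \left(- \frac{3}{16}\right) \frac{1}{9} = - \frac{1}{48}$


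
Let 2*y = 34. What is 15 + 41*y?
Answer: 712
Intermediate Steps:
y = 17 (y = (½)*34 = 17)
15 + 41*y = 15 + 41*17 = 15 + 697 = 712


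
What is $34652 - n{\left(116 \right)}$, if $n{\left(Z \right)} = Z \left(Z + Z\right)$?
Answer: $7740$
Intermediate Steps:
$n{\left(Z \right)} = 2 Z^{2}$ ($n{\left(Z \right)} = Z 2 Z = 2 Z^{2}$)
$34652 - n{\left(116 \right)} = 34652 - 2 \cdot 116^{2} = 34652 - 2 \cdot 13456 = 34652 - 26912 = 7740$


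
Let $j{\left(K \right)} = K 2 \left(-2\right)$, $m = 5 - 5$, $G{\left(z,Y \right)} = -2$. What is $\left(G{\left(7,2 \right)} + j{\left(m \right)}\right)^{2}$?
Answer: $4$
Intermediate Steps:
$m = 0$
$j{\left(K \right)} = - 4 K$ ($j{\left(K \right)} = 2 K \left(-2\right) = - 4 K$)
$\left(G{\left(7,2 \right)} + j{\left(m \right)}\right)^{2} = \left(-2 - 0\right)^{2} = \left(-2 + 0\right)^{2} = \left(-2\right)^{2} = 4$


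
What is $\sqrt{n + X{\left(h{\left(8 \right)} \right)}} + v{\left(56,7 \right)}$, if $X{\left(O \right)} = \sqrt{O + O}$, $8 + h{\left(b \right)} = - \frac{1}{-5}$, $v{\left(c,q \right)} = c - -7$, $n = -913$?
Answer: $63 + \frac{\sqrt{-22825 + 5 i \sqrt{390}}}{5} \approx 63.065 + 30.216 i$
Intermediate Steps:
$v{\left(c,q \right)} = 7 + c$ ($v{\left(c,q \right)} = c + 7 = 7 + c$)
$h{\left(b \right)} = - \frac{39}{5}$ ($h{\left(b \right)} = -8 - \frac{1}{-5} = -8 - - \frac{1}{5} = -8 + \frac{1}{5} = - \frac{39}{5}$)
$X{\left(O \right)} = \sqrt{2} \sqrt{O}$ ($X{\left(O \right)} = \sqrt{2 O} = \sqrt{2} \sqrt{O}$)
$\sqrt{n + X{\left(h{\left(8 \right)} \right)}} + v{\left(56,7 \right)} = \sqrt{-913 + \sqrt{2} \sqrt{- \frac{39}{5}}} + \left(7 + 56\right) = \sqrt{-913 + \sqrt{2} \frac{i \sqrt{195}}{5}} + 63 = \sqrt{-913 + \frac{i \sqrt{390}}{5}} + 63 = 63 + \sqrt{-913 + \frac{i \sqrt{390}}{5}}$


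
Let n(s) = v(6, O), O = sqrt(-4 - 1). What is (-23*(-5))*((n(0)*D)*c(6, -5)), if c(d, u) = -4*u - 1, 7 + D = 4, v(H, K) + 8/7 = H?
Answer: -222870/7 ≈ -31839.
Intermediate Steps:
O = I*sqrt(5) (O = sqrt(-5) = I*sqrt(5) ≈ 2.2361*I)
v(H, K) = -8/7 + H
n(s) = 34/7 (n(s) = -8/7 + 6 = 34/7)
D = -3 (D = -7 + 4 = -3)
c(d, u) = -1 - 4*u
(-23*(-5))*((n(0)*D)*c(6, -5)) = (-23*(-5))*(((34/7)*(-3))*(-1 - 4*(-5))) = 115*(-102*(-1 + 20)/7) = 115*(-102/7*19) = 115*(-1938/7) = -222870/7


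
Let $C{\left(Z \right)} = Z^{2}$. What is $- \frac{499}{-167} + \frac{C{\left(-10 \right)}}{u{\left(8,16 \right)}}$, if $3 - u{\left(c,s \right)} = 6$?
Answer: $- \frac{15203}{501} \approx -30.345$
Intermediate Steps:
$u{\left(c,s \right)} = -3$ ($u{\left(c,s \right)} = 3 - 6 = -3$)
$- \frac{499}{-167} + \frac{C{\left(-10 \right)}}{u{\left(8,16 \right)}} = - \frac{499}{-167} + \frac{\left(-10\right)^{2}}{-3} = \left(-499\right) \left(- \frac{1}{167}\right) + 100 \left(- \frac{1}{3}\right) = \frac{499}{167} - \frac{100}{3} = - \frac{15203}{501}$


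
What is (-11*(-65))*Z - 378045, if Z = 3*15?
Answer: -345870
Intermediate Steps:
Z = 45
(-11*(-65))*Z - 378045 = -11*(-65)*45 - 378045 = 715*45 - 378045 = 32175 - 378045 = -345870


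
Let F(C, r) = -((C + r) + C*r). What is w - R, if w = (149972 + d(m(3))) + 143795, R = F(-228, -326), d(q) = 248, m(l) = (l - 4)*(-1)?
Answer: 367789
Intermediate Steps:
m(l) = 4 - l (m(l) = (-4 + l)*(-1) = 4 - l)
F(C, r) = -C - r - C*r (F(C, r) = -(C + r + C*r) = -C - r - C*r)
R = -73774 (R = -1*(-228) - 1*(-326) - 1*(-228)*(-326) = 228 + 326 - 74328 = -73774)
w = 294015 (w = (149972 + 248) + 143795 = 150220 + 143795 = 294015)
w - R = 294015 - 1*(-73774) = 294015 + 73774 = 367789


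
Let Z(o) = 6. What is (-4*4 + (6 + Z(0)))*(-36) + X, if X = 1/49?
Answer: 7057/49 ≈ 144.02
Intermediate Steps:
X = 1/49 ≈ 0.020408
(-4*4 + (6 + Z(0)))*(-36) + X = (-4*4 + (6 + 6))*(-36) + 1/49 = (-16 + 12)*(-36) + 1/49 = -4*(-36) + 1/49 = 144 + 1/49 = 7057/49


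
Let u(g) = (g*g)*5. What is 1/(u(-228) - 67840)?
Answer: 1/192080 ≈ 5.2062e-6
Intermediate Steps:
u(g) = 5*g² (u(g) = g²*5 = 5*g²)
1/(u(-228) - 67840) = 1/(5*(-228)² - 67840) = 1/(5*51984 - 67840) = 1/(259920 - 67840) = 1/192080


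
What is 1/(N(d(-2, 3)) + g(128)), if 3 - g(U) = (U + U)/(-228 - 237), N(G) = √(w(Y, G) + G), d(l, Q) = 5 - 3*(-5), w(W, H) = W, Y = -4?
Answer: 465/3511 ≈ 0.13244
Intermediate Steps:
d(l, Q) = 20 (d(l, Q) = 5 + 15 = 20)
N(G) = √(-4 + G)
g(U) = 3 + 2*U/465 (g(U) = 3 - (U + U)/(-228 - 237) = 3 - 2*U/(-465) = 3 - 2*U*(-1)/465 = 3 - (-2)*U/465 = 3 + 2*U/465)
1/(N(d(-2, 3)) + g(128)) = 1/(√(-4 + 20) + (3 + (2/465)*128)) = 1/(√16 + (3 + 256/465)) = 1/(4 + 1651/465) = 1/(3511/465) = 465/3511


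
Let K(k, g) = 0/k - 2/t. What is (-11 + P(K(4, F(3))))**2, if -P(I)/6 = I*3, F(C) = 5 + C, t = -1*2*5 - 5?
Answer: 4489/25 ≈ 179.56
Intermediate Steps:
t = -15 (t = -2*5 - 5 = -10 - 5 = -15)
K(k, g) = 2/15 (K(k, g) = 0/k - 2/(-15) = 0 - 2*(-1/15) = 0 + 2/15 = 2/15)
P(I) = -18*I (P(I) = -6*I*3 = -18*I)
(-11 + P(K(4, F(3))))**2 = (-11 - 18*2/15)**2 = (-11 - 12/5)**2 = (-67/5)**2 = 4489/25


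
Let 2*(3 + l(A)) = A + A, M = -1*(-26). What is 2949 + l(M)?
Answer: 2972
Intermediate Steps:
M = 26
l(A) = -3 + A (l(A) = -3 + (A + A)/2 = -3 + (2*A)/2 = -3 + A)
2949 + l(M) = 2949 + (-3 + 26) = 2949 + 23 = 2972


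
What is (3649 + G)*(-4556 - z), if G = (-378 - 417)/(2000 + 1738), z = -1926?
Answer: -5978501535/623 ≈ -9.5963e+6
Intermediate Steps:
G = -265/1246 (G = -795/3738 = -795*1/3738 = -265/1246 ≈ -0.21268)
(3649 + G)*(-4556 - z) = (3649 - 265/1246)*(-4556 - 1*(-1926)) = 4546389*(-4556 + 1926)/1246 = (4546389/1246)*(-2630) = -5978501535/623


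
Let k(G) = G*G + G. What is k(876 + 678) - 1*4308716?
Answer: -1892246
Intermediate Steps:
k(G) = G + G² (k(G) = G² + G = G + G²)
k(876 + 678) - 1*4308716 = (876 + 678)*(1 + (876 + 678)) - 1*4308716 = 1554*(1 + 1554) - 4308716 = 1554*1555 - 4308716 = 2416470 - 4308716 = -1892246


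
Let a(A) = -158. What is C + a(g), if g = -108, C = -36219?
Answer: -36377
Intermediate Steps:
C + a(g) = -36219 - 158 = -36377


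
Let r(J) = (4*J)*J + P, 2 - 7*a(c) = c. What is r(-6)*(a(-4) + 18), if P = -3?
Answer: 18612/7 ≈ 2658.9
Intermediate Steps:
a(c) = 2/7 - c/7
r(J) = -3 + 4*J² (r(J) = (4*J)*J - 3 = 4*J² - 3 = -3 + 4*J²)
r(-6)*(a(-4) + 18) = (-3 + 4*(-6)²)*((2/7 - ⅐*(-4)) + 18) = (-3 + 4*36)*((2/7 + 4/7) + 18) = (-3 + 144)*(6/7 + 18) = 141*(132/7) = 18612/7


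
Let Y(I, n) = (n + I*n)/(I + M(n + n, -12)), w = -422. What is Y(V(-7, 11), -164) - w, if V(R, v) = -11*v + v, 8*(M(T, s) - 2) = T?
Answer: 45002/149 ≈ 302.03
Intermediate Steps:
M(T, s) = 2 + T/8
V(R, v) = -10*v
Y(I, n) = (n + I*n)/(2 + I + n/4) (Y(I, n) = (n + I*n)/(I + (2 + (n + n)/8)) = (n + I*n)/(I + (2 + (2*n)/8)) = (n + I*n)/(I + (2 + n/4)) = (n + I*n)/(2 + I + n/4))
Y(V(-7, 11), -164) - w = 4*(-164)*(1 - 10*11)/(8 - 164 + 4*(-10*11)) - 1*(-422) = 4*(-164)*(1 - 110)/(8 - 164 + 4*(-110)) + 422 = 4*(-164)*(-109)/(8 - 164 - 440) + 422 = 4*(-164)*(-109)/(-596) + 422 = 4*(-164)*(-1/596)*(-109) + 422 = -17876/149 + 422 = 45002/149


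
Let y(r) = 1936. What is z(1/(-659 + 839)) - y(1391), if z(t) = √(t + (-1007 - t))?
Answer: -1936 + I*√1007 ≈ -1936.0 + 31.733*I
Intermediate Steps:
z(t) = I*√1007 (z(t) = √(-1007) = I*√1007)
z(1/(-659 + 839)) - y(1391) = I*√1007 - 1*1936 = I*√1007 - 1936 = -1936 + I*√1007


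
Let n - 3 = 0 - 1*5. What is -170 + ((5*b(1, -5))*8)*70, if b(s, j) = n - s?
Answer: -8570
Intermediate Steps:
n = -2 (n = 3 + (0 - 1*5) = 3 + (0 - 5) = 3 - 5 = -2)
b(s, j) = -2 - s
-170 + ((5*b(1, -5))*8)*70 = -170 + ((5*(-2 - 1*1))*8)*70 = -170 + ((5*(-2 - 1))*8)*70 = -170 + ((5*(-3))*8)*70 = -170 - 15*8*70 = -170 - 120*70 = -170 - 8400 = -8570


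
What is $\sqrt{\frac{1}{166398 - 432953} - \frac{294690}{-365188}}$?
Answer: $\frac{\sqrt{1911584733216455983270}}{48671343670} \approx 0.8983$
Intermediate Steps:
$\sqrt{\frac{1}{166398 - 432953} - \frac{294690}{-365188}} = \sqrt{\frac{1}{-266555} - - \frac{147345}{182594}} = \sqrt{- \frac{1}{266555} + \frac{147345}{182594}} = \sqrt{\frac{39275363881}{48671343670}} = \frac{\sqrt{1911584733216455983270}}{48671343670}$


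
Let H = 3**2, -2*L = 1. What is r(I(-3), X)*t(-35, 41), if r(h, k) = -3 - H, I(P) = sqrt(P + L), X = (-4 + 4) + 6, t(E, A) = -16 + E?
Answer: 612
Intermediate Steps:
L = -1/2 (L = -1/2*1 = -1/2 ≈ -0.50000)
H = 9
X = 6 (X = 0 + 6 = 6)
I(P) = sqrt(-1/2 + P) (I(P) = sqrt(P - 1/2) = sqrt(-1/2 + P))
r(h, k) = -12 (r(h, k) = -3 - 1*9 = -3 - 9 = -12)
r(I(-3), X)*t(-35, 41) = -12*(-16 - 35) = -12*(-51) = 612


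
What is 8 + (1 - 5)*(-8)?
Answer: 40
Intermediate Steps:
8 + (1 - 5)*(-8) = 8 - 4*(-8) = 8 + 32 = 40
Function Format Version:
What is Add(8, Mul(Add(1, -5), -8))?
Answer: 40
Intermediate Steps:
Add(8, Mul(Add(1, -5), -8)) = Add(8, Mul(-4, -8)) = Add(8, 32) = 40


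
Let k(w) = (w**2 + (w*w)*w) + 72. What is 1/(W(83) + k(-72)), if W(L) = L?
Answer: -1/367909 ≈ -2.7181e-6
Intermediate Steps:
k(w) = 72 + w**2 + w**3 (k(w) = (w**2 + w**2*w) + 72 = (w**2 + w**3) + 72 = 72 + w**2 + w**3)
1/(W(83) + k(-72)) = 1/(83 + (72 + (-72)**2 + (-72)**3)) = 1/(83 + (72 + 5184 - 373248)) = 1/(83 - 367992) = 1/(-367909) = -1/367909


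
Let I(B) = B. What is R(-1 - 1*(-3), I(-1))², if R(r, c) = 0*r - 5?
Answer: 25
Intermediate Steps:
R(r, c) = -5 (R(r, c) = 0 - 5 = -5)
R(-1 - 1*(-3), I(-1))² = (-5)² = 25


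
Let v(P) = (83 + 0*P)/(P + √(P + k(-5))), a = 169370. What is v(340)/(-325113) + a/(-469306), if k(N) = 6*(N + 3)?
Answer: -793424433840205/2198488932057402 + 83*√82/18738212868 ≈ -0.36090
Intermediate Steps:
k(N) = 18 + 6*N (k(N) = 6*(3 + N) = 18 + 6*N)
v(P) = 83/(P + √(-12 + P)) (v(P) = (83 + 0*P)/(P + √(P + (18 + 6*(-5)))) = (83 + 0)/(P + √(P + (18 - 30))) = 83/(P + √(P - 12)) = 83/(P + √(-12 + P)))
v(340)/(-325113) + a/(-469306) = (83/(340 + √(-12 + 340)))/(-325113) + 169370/(-469306) = (83/(340 + √328))*(-1/325113) + 169370*(-1/469306) = (83/(340 + 2*√82))*(-1/325113) - 84685/234653 = -83/(325113*(340 + 2*√82)) - 84685/234653 = -84685/234653 - 83/(325113*(340 + 2*√82))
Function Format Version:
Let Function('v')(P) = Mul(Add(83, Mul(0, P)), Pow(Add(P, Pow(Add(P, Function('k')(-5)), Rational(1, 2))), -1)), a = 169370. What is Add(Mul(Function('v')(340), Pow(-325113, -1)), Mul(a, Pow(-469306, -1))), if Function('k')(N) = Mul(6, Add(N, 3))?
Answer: Add(Rational(-793424433840205, 2198488932057402), Mul(Rational(83, 18738212868), Pow(82, Rational(1, 2)))) ≈ -0.36090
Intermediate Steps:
Function('k')(N) = Add(18, Mul(6, N)) (Function('k')(N) = Mul(6, Add(3, N)) = Add(18, Mul(6, N)))
Function('v')(P) = Mul(83, Pow(Add(P, Pow(Add(-12, P), Rational(1, 2))), -1)) (Function('v')(P) = Mul(Add(83, Mul(0, P)), Pow(Add(P, Pow(Add(P, Add(18, Mul(6, -5))), Rational(1, 2))), -1)) = Mul(Add(83, 0), Pow(Add(P, Pow(Add(P, Add(18, -30)), Rational(1, 2))), -1)) = Mul(83, Pow(Add(P, Pow(Add(P, -12), Rational(1, 2))), -1)) = Mul(83, Pow(Add(P, Pow(Add(-12, P), Rational(1, 2))), -1)))
Add(Mul(Function('v')(340), Pow(-325113, -1)), Mul(a, Pow(-469306, -1))) = Add(Mul(Mul(83, Pow(Add(340, Pow(Add(-12, 340), Rational(1, 2))), -1)), Pow(-325113, -1)), Mul(169370, Pow(-469306, -1))) = Add(Mul(Mul(83, Pow(Add(340, Pow(328, Rational(1, 2))), -1)), Rational(-1, 325113)), Mul(169370, Rational(-1, 469306))) = Add(Mul(Mul(83, Pow(Add(340, Mul(2, Pow(82, Rational(1, 2)))), -1)), Rational(-1, 325113)), Rational(-84685, 234653)) = Add(Mul(Rational(-83, 325113), Pow(Add(340, Mul(2, Pow(82, Rational(1, 2)))), -1)), Rational(-84685, 234653)) = Add(Rational(-84685, 234653), Mul(Rational(-83, 325113), Pow(Add(340, Mul(2, Pow(82, Rational(1, 2)))), -1)))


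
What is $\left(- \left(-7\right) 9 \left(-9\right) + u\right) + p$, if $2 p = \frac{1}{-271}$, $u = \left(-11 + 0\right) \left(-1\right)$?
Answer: $- \frac{301353}{542} \approx -556.0$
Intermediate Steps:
$u = 11$ ($u = \left(-11\right) \left(-1\right) = 11$)
$p = - \frac{1}{542}$ ($p = \frac{1}{2 \left(-271\right)} = \frac{1}{2} \left(- \frac{1}{271}\right) = - \frac{1}{542} \approx -0.001845$)
$\left(- \left(-7\right) 9 \left(-9\right) + u\right) + p = \left(- \left(-7\right) 9 \left(-9\right) + 11\right) - \frac{1}{542} = \left(- \left(-63\right) \left(-9\right) + 11\right) - \frac{1}{542} = \left(\left(-1\right) 567 + 11\right) - \frac{1}{542} = \left(-567 + 11\right) - \frac{1}{542} = -556 - \frac{1}{542} = - \frac{301353}{542}$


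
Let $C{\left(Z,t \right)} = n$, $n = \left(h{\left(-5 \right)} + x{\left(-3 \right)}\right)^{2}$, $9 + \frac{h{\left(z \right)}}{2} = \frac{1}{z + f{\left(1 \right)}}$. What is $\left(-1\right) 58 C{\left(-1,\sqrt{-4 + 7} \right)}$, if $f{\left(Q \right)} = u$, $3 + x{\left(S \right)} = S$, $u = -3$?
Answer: $- \frac{272861}{8} \approx -34108.0$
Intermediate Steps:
$x{\left(S \right)} = -3 + S$
$f{\left(Q \right)} = -3$
$h{\left(z \right)} = -18 + \frac{2}{-3 + z}$ ($h{\left(z \right)} = -18 + \frac{2}{z - 3} = -18 + \frac{2}{-3 + z}$)
$n = \frac{9409}{16}$ ($n = \left(\frac{2 \left(28 - -45\right)}{-3 - 5} - 6\right)^{2} = \left(\frac{2 \left(28 + 45\right)}{-8} - 6\right)^{2} = \left(2 \left(- \frac{1}{8}\right) 73 - 6\right)^{2} = \left(- \frac{73}{4} - 6\right)^{2} = \left(- \frac{97}{4}\right)^{2} = \frac{9409}{16} \approx 588.06$)
$C{\left(Z,t \right)} = \frac{9409}{16}$
$\left(-1\right) 58 C{\left(-1,\sqrt{-4 + 7} \right)} = \left(-1\right) 58 \cdot \frac{9409}{16} = \left(-58\right) \frac{9409}{16} = - \frac{272861}{8}$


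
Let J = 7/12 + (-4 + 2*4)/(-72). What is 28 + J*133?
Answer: 3535/36 ≈ 98.194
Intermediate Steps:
J = 19/36 (J = 7*(1/12) + (-4 + 8)*(-1/72) = 7/12 + 4*(-1/72) = 7/12 - 1/18 = 19/36 ≈ 0.52778)
28 + J*133 = 28 + (19/36)*133 = 28 + 2527/36 = 3535/36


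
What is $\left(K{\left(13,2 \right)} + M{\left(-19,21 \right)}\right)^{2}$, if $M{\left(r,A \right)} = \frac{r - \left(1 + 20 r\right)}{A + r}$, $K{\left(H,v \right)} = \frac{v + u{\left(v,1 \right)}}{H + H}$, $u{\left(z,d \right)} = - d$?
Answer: $\frac{21911761}{676} \approx 32414.0$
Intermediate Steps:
$K{\left(H,v \right)} = \frac{-1 + v}{2 H}$ ($K{\left(H,v \right)} = \frac{v - 1}{H + H} = \frac{v - 1}{2 H} = \left(-1 + v\right) \frac{1}{2 H} = \frac{-1 + v}{2 H}$)
$M{\left(r,A \right)} = \frac{-1 - 19 r}{A + r}$ ($M{\left(r,A \right)} = \frac{r - \left(1 + 20 r\right)}{A + r} = \frac{-1 - 19 r}{A + r}$)
$\left(K{\left(13,2 \right)} + M{\left(-19,21 \right)}\right)^{2} = \left(\frac{-1 + 2}{2 \cdot 13} + \frac{-1 - -361}{21 - 19}\right)^{2} = \left(\frac{1}{2} \cdot \frac{1}{13} \cdot 1 + \frac{-1 + 361}{2}\right)^{2} = \left(\frac{1}{26} + \frac{1}{2} \cdot 360\right)^{2} = \left(\frac{1}{26} + 180\right)^{2} = \left(\frac{4681}{26}\right)^{2} = \frac{21911761}{676}$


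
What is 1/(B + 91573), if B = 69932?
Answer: 1/161505 ≈ 6.1918e-6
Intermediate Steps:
1/(B + 91573) = 1/(69932 + 91573) = 1/161505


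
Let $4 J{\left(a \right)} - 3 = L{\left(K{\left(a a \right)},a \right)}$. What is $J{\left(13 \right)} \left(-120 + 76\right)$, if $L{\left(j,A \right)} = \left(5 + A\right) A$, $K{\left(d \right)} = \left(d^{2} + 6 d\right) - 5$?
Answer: $-2607$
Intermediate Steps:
$K{\left(d \right)} = -5 + d^{2} + 6 d$
$L{\left(j,A \right)} = A \left(5 + A\right)$
$J{\left(a \right)} = \frac{3}{4} + \frac{a \left(5 + a\right)}{4}$
$J{\left(13 \right)} \left(-120 + 76\right) = \left(\frac{3}{4} + \frac{1}{4} \cdot 13 \left(5 + 13\right)\right) \left(-120 + 76\right) = \left(\frac{3}{4} + \frac{1}{4} \cdot 13 \cdot 18\right) \left(-44\right) = \left(\frac{3}{4} + \frac{117}{2}\right) \left(-44\right) = \frac{237}{4} \left(-44\right) = -2607$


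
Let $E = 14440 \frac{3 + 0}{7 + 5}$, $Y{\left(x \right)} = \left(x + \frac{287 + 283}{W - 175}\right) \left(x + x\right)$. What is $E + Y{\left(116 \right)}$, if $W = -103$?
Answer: $\frac{4176438}{139} \approx 30046.0$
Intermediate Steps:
$Y{\left(x \right)} = 2 x \left(- \frac{285}{139} + x\right)$ ($Y{\left(x \right)} = \left(x + \frac{287 + 283}{-103 - 175}\right) \left(x + x\right) = \left(x + \frac{570}{-278}\right) 2 x = \left(x + 570 \left(- \frac{1}{278}\right)\right) 2 x = \left(x - \frac{285}{139}\right) 2 x = \left(- \frac{285}{139} + x\right) 2 x = 2 x \left(- \frac{285}{139} + x\right)$)
$E = 3610$ ($E = 14440 \cdot \frac{3}{12} = 14440 \cdot 3 \cdot \frac{1}{12} = 14440 \cdot \frac{1}{4} = 3610$)
$E + Y{\left(116 \right)} = 3610 + \frac{2}{139} \cdot 116 \left(-285 + 139 \cdot 116\right) = 3610 + \frac{2}{139} \cdot 116 \left(-285 + 16124\right) = 3610 + \frac{2}{139} \cdot 116 \cdot 15839 = 3610 + \frac{3674648}{139} = \frac{4176438}{139}$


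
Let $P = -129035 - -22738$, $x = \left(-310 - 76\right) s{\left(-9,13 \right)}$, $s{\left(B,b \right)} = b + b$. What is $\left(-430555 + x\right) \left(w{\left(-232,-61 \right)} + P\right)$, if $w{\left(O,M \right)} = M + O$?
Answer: $46962594690$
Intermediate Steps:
$s{\left(B,b \right)} = 2 b$
$x = -10036$ ($x = \left(-310 - 76\right) 2 \cdot 13 = \left(-386\right) 26 = -10036$)
$P = -106297$ ($P = -129035 + 22738 = -106297$)
$\left(-430555 + x\right) \left(w{\left(-232,-61 \right)} + P\right) = \left(-430555 - 10036\right) \left(\left(-61 - 232\right) - 106297\right) = - 440591 \left(-293 - 106297\right) = \left(-440591\right) \left(-106590\right) = 46962594690$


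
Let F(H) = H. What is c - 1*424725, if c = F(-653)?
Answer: -425378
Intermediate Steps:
c = -653
c - 1*424725 = -653 - 1*424725 = -653 - 424725 = -425378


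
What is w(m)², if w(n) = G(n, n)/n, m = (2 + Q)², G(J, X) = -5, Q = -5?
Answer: 25/81 ≈ 0.30864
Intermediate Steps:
m = 9 (m = (2 - 5)² = (-3)² = 9)
w(n) = -5/n
w(m)² = (-5/9)² = 25/81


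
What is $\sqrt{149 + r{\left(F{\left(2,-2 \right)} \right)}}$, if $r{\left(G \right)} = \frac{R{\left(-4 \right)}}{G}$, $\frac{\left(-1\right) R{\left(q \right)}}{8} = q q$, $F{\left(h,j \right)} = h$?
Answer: $\sqrt{85} \approx 9.2195$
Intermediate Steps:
$R{\left(q \right)} = - 8 q^{2}$ ($R{\left(q \right)} = - 8 q q = - 8 q^{2}$)
$r{\left(G \right)} = - \frac{128}{G}$ ($r{\left(G \right)} = \frac{\left(-8\right) \left(-4\right)^{2}}{G} = \frac{\left(-8\right) 16}{G} = - \frac{128}{G}$)
$\sqrt{149 + r{\left(F{\left(2,-2 \right)} \right)}} = \sqrt{149 - \frac{128}{2}} = \sqrt{149 - 64} = \sqrt{85}$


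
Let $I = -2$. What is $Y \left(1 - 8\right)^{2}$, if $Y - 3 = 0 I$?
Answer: $147$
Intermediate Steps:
$Y = 3$ ($Y = 3 + 0 \left(-2\right) = 3 + 0 = 3$)
$Y \left(1 - 8\right)^{2} = 3 \left(1 - 8\right)^{2} = 3 \left(-7\right)^{2} = 3 \cdot 49 = 147$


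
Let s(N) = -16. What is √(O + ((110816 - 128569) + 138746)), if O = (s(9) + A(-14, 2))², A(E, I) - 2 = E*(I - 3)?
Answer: √120993 ≈ 347.84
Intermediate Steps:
A(E, I) = 2 + E*(-3 + I) (A(E, I) = 2 + E*(I - 3) = 2 + E*(-3 + I))
O = 0 (O = (-16 + (2 - 3*(-14) - 14*2))² = (-16 + (2 + 42 - 28))² = (-16 + 16)² = 0² = 0)
√(O + ((110816 - 128569) + 138746)) = √(0 + ((110816 - 128569) + 138746)) = √(0 + (-17753 + 138746)) = √(0 + 120993) = √120993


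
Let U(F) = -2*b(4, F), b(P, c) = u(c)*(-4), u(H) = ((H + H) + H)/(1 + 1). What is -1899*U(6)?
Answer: -136728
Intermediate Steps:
u(H) = 3*H/2 (u(H) = (2*H + H)/2 = (3*H)*(½) = 3*H/2)
b(P, c) = -6*c (b(P, c) = (3*c/2)*(-4) = -6*c)
U(F) = 12*F (U(F) = -(-12)*F = 12*F)
-1899*U(6) = -22788*6 = -1899*72 = -136728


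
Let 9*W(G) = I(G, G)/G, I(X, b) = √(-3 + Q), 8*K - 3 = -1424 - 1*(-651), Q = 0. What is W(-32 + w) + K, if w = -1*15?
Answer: -385/4 - I*√3/423 ≈ -96.25 - 0.0040947*I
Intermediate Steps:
w = -15
K = -385/4 (K = 3/8 + (-1424 - 1*(-651))/8 = 3/8 + (-1424 + 651)/8 = 3/8 + (⅛)*(-773) = 3/8 - 773/8 = -385/4 ≈ -96.250)
I(X, b) = I*√3 (I(X, b) = √(-3 + 0) = √(-3) = I*√3)
W(G) = I*√3/(9*G) (W(G) = ((I*√3)/G)/9 = (I*√3/G)/9 = I*√3/(9*G))
W(-32 + w) + K = I*√3/(9*(-32 - 15)) - 385/4 = (⅑)*I*√3/(-47) - 385/4 = (⅑)*I*√3*(-1/47) - 385/4 = -I*√3/423 - 385/4 = -385/4 - I*√3/423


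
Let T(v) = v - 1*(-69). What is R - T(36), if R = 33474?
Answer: 33369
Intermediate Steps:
T(v) = 69 + v (T(v) = v + 69 = 69 + v)
R - T(36) = 33474 - (69 + 36) = 33474 - 1*105 = 33474 - 105 = 33369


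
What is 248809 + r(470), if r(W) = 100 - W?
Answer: 248439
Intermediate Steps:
248809 + r(470) = 248809 + (100 - 1*470) = 248809 + (100 - 470) = 248809 - 370 = 248439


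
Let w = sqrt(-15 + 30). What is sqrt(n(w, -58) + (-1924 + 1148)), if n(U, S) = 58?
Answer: I*sqrt(718) ≈ 26.796*I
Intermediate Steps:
w = sqrt(15) ≈ 3.8730
sqrt(n(w, -58) + (-1924 + 1148)) = sqrt(58 + (-1924 + 1148)) = sqrt(58 - 776) = sqrt(-718) = I*sqrt(718)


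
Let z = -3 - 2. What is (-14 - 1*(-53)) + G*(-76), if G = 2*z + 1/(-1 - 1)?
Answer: 837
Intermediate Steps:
z = -5
G = -21/2 (G = 2*(-5) + 1/(-1 - 1) = -10 + 1/(-2) = -10 - ½ = -21/2 ≈ -10.500)
(-14 - 1*(-53)) + G*(-76) = (-14 - 1*(-53)) - 21/2*(-76) = (-14 + 53) + 798 = 39 + 798 = 837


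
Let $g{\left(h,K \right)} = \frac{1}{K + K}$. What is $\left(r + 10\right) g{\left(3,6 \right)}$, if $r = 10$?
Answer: $\frac{5}{3} \approx 1.6667$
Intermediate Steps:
$g{\left(h,K \right)} = \frac{1}{2 K}$
$\left(r + 10\right) g{\left(3,6 \right)} = \left(10 + 10\right) \frac{1}{2 \cdot 6} = 20 \cdot \frac{1}{2} \cdot \frac{1}{6} = 20 \cdot \frac{1}{12} = \frac{5}{3}$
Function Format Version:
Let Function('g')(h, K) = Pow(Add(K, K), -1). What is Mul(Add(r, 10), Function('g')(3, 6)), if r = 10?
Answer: Rational(5, 3) ≈ 1.6667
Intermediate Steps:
Function('g')(h, K) = Mul(Rational(1, 2), Pow(K, -1)) (Function('g')(h, K) = Pow(Mul(2, K), -1) = Mul(Rational(1, 2), Pow(K, -1)))
Mul(Add(r, 10), Function('g')(3, 6)) = Mul(Add(10, 10), Mul(Rational(1, 2), Pow(6, -1))) = Mul(20, Mul(Rational(1, 2), Rational(1, 6))) = Mul(20, Rational(1, 12)) = Rational(5, 3)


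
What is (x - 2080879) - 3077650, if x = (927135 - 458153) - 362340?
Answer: -5051887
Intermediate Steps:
x = 106642 (x = 468982 - 362340 = 106642)
(x - 2080879) - 3077650 = (106642 - 2080879) - 3077650 = -1974237 - 3077650 = -5051887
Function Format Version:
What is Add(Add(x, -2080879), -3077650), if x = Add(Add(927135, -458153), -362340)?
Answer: -5051887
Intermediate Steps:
x = 106642 (x = Add(468982, -362340) = 106642)
Add(Add(x, -2080879), -3077650) = Add(Add(106642, -2080879), -3077650) = Add(-1974237, -3077650) = -5051887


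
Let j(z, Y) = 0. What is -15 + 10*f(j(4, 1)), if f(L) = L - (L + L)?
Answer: -15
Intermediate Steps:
f(L) = -L (f(L) = L - 2*L = -L)
-15 + 10*f(j(4, 1)) = -15 + 10*(-1*0) = -15 + 10*0 = -15 + 0 = -15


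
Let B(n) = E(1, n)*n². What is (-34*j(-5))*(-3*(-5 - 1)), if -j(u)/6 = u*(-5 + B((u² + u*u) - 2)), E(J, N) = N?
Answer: -2030377320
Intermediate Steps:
B(n) = n³ (B(n) = n*n² = n³)
j(u) = -6*u*(-5 + (-2 + 2*u²)³) (j(u) = -6*u*(-5 + ((u² + u*u) - 2)³) = -6*u*(-5 + ((u² + u²) - 2)³) = -6*u*(-5 + (2*u² - 2)³) = -6*u*(-5 + (-2 + 2*u²)³))
(-34*j(-5))*(-3*(-5 - 1)) = (-34*(30*(-5) - 48*(-5)*(-1 + (-5)²)³))*(-3*(-5 - 1)) = (-34*(-150 - 48*(-5)*(-1 + 25)³))*(-3*(-6)) = -34*(-150 - 48*(-5)*24³)*18 = -34*(-150 - 48*(-5)*13824)*18 = -34*(-150 + 3317760)*18 = -34*3317610*18 = -112798740*18 = -2030377320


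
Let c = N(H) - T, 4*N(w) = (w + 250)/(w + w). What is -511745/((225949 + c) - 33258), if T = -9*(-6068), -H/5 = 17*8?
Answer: -278389280/75115019 ≈ -3.7062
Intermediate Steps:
H = -680 (H = -85*8 = -5*136 = -680)
N(w) = (250 + w)/(8*w) (N(w) = ((w + 250)/(w + w))/4 = ((250 + w)/((2*w)))/4 = ((250 + w)*(1/(2*w)))/4 = ((250 + w)/(2*w))/4 = (250 + w)/(8*w))
T = 54612
c = -29708885/544 (c = (1/8)*(250 - 680)/(-680) - 1*54612 = (1/8)*(-1/680)*(-430) - 54612 = 43/544 - 54612 = -29708885/544 ≈ -54612.)
-511745/((225949 + c) - 33258) = -511745/((225949 - 29708885/544) - 33258) = -511745/(93207371/544 - 33258) = -511745/75115019/544 = -511745*544/75115019 = -278389280/75115019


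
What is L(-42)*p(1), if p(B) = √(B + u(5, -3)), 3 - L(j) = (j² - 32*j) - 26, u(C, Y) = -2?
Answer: -3079*I ≈ -3079.0*I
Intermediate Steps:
L(j) = 29 - j² + 32*j (L(j) = 3 - ((j² - 32*j) - 26) = 3 - (-26 + j² - 32*j) = 3 + (26 - j² + 32*j) = 29 - j² + 32*j)
p(B) = √(-2 + B) (p(B) = √(B - 2) = √(-2 + B))
L(-42)*p(1) = (29 - 1*(-42)² + 32*(-42))*√(-2 + 1) = (29 - 1*1764 - 1344)*√(-1) = (29 - 1764 - 1344)*I = -3079*I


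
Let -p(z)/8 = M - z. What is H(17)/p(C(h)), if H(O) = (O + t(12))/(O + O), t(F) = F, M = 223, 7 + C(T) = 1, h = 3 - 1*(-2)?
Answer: -29/62288 ≈ -0.00046558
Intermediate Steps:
h = 5 (h = 3 + 2 = 5)
C(T) = -6 (C(T) = -7 + 1 = -6)
p(z) = -1784 + 8*z (p(z) = -8*(223 - z) = -1784 + 8*z)
H(O) = (12 + O)/(2*O) (H(O) = (O + 12)/(O + O) = (12 + O)/((2*O)) = (12 + O)*(1/(2*O)) = (12 + O)/(2*O))
H(17)/p(C(h)) = ((½)*(12 + 17)/17)/(-1784 + 8*(-6)) = ((½)*(1/17)*29)/(-1784 - 48) = (29/34)/(-1832) = (29/34)*(-1/1832) = -29/62288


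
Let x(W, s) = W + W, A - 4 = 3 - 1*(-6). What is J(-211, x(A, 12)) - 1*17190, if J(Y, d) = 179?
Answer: -17011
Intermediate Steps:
A = 13 (A = 4 + (3 - 1*(-6)) = 4 + (3 + 6) = 4 + 9 = 13)
x(W, s) = 2*W
J(-211, x(A, 12)) - 1*17190 = 179 - 1*17190 = 179 - 17190 = -17011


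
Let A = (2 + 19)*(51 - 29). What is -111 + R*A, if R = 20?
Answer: 9129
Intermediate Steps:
A = 462 (A = 21*22 = 462)
-111 + R*A = -111 + 20*462 = -111 + 9240 = 9129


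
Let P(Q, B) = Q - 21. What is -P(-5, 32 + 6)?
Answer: 26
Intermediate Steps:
P(Q, B) = -21 + Q
-P(-5, 32 + 6) = -(-21 - 5) = -1*(-26) = 26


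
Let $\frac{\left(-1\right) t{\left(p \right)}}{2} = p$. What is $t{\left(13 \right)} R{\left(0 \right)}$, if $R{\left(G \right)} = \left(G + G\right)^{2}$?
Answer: $0$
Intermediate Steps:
$R{\left(G \right)} = 4 G^{2}$ ($R{\left(G \right)} = \left(2 G\right)^{2} = 4 G^{2}$)
$t{\left(p \right)} = - 2 p$
$t{\left(13 \right)} R{\left(0 \right)} = \left(-2\right) 13 \cdot 4 \cdot 0^{2} = - 26 \cdot 4 \cdot 0 = \left(-26\right) 0 = 0$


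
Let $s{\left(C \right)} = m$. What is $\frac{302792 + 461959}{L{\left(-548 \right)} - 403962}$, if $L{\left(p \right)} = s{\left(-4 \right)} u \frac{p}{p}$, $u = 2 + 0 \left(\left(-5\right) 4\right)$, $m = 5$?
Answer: $- \frac{764751}{403952} \approx -1.8932$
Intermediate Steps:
$s{\left(C \right)} = 5$
$u = 2$ ($u = 2 + 0 \left(-20\right) = 2 + 0 = 2$)
$L{\left(p \right)} = 10$ ($L{\left(p \right)} = 5 \cdot 2 \frac{p}{p} = 10 \cdot 1 = 10$)
$\frac{302792 + 461959}{L{\left(-548 \right)} - 403962} = \frac{302792 + 461959}{10 - 403962} = \frac{764751}{-403952} = 764751 \left(- \frac{1}{403952}\right) = - \frac{764751}{403952}$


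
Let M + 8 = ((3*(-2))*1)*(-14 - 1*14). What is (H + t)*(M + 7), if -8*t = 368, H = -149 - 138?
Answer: -55611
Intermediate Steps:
H = -287
t = -46 (t = -⅛*368 = -46)
M = 160 (M = -8 + ((3*(-2))*1)*(-14 - 1*14) = -8 + (-6*1)*(-14 - 14) = -8 - 6*(-28) = -8 + 168 = 160)
(H + t)*(M + 7) = (-287 - 46)*(160 + 7) = -333*167 = -55611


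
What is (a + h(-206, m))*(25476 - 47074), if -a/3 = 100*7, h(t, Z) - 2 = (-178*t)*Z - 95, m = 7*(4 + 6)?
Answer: -55389518066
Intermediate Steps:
m = 70 (m = 7*10 = 70)
h(t, Z) = -93 - 178*Z*t (h(t, Z) = 2 + ((-178*t)*Z - 95) = 2 + (-178*Z*t - 95) = 2 + (-95 - 178*Z*t) = -93 - 178*Z*t)
a = -2100 (a = -300*7 = -3*700 = -2100)
(a + h(-206, m))*(25476 - 47074) = (-2100 + (-93 - 178*70*(-206)))*(25476 - 47074) = (-2100 + (-93 + 2566760))*(-21598) = (-2100 + 2566667)*(-21598) = 2564567*(-21598) = -55389518066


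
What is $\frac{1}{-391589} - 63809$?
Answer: $- \frac{24986902502}{391589} \approx -63809.0$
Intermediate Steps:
$\frac{1}{-391589} - 63809 = - \frac{1}{391589} - 63809 = - \frac{24986902502}{391589}$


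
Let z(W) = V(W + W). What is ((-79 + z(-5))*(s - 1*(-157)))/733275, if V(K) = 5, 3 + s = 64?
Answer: -16132/733275 ≈ -0.022000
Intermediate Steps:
s = 61 (s = -3 + 64 = 61)
z(W) = 5
((-79 + z(-5))*(s - 1*(-157)))/733275 = ((-79 + 5)*(61 - 1*(-157)))/733275 = -74*(61 + 157)*(1/733275) = -74*218*(1/733275) = -16132*1/733275 = -16132/733275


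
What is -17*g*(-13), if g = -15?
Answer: -3315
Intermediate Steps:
-17*g*(-13) = -17*(-15)*(-13) = 255*(-13) = -3315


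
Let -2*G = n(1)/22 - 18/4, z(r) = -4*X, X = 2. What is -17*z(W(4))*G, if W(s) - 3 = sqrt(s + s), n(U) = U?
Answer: 3332/11 ≈ 302.91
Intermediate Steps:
W(s) = 3 + sqrt(2)*sqrt(s) (W(s) = 3 + sqrt(s + s) = 3 + sqrt(2*s) = 3 + sqrt(2)*sqrt(s))
z(r) = -8 (z(r) = -4*2 = -8)
G = 49/22 (G = -(1/22 - 18/4)/2 = -(1*(1/22) - 18*1/4)/2 = -(1/22 - 9/2)/2 = -1/2*(-49/11) = 49/22 ≈ 2.2273)
-17*z(W(4))*G = -17*(-8)*49/22 = -(-136)*49/22 = -1*(-3332/11) = 3332/11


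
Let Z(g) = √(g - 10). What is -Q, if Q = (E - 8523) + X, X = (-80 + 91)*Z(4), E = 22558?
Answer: -14035 - 11*I*√6 ≈ -14035.0 - 26.944*I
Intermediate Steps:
Z(g) = √(-10 + g)
X = 11*I*√6 (X = (-80 + 91)*√(-10 + 4) = 11*√(-6) = 11*(I*√6) = 11*I*√6 ≈ 26.944*I)
Q = 14035 + 11*I*√6 (Q = (22558 - 8523) + 11*I*√6 = 14035 + 11*I*√6 ≈ 14035.0 + 26.944*I)
-Q = -(14035 + 11*I*√6) = -14035 - 11*I*√6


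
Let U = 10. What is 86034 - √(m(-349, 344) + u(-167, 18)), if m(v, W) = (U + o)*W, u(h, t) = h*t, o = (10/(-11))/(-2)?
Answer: 86034 - √71434/11 ≈ 86010.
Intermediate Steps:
o = 5/11 (o = (10*(-1/11))*(-½) = -10/11*(-½) = 5/11 ≈ 0.45455)
m(v, W) = 115*W/11 (m(v, W) = (10 + 5/11)*W = 115*W/11)
86034 - √(m(-349, 344) + u(-167, 18)) = 86034 - √((115/11)*344 - 167*18) = 86034 - √(39560/11 - 3006) = 86034 - √(6494/11) = 86034 - √71434/11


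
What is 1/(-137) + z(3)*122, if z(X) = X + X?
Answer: 100283/137 ≈ 731.99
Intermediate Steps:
z(X) = 2*X
1/(-137) + z(3)*122 = 1/(-137) + (2*3)*122 = -1/137 + 6*122 = -1/137 + 732 = 100283/137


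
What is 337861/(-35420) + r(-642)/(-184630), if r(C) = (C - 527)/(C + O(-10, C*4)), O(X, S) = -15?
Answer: -4098322602049/429651365220 ≈ -9.5387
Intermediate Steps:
r(C) = (-527 + C)/(-15 + C) (r(C) = (C - 527)/(C - 15) = (-527 + C)/(-15 + C))
337861/(-35420) + r(-642)/(-184630) = 337861/(-35420) + ((-527 - 642)/(-15 - 642))/(-184630) = 337861*(-1/35420) + (-1169/(-657))*(-1/184630) = -337861/35420 - 1/657*(-1169)*(-1/184630) = -337861/35420 + (1169/657)*(-1/184630) = -337861/35420 - 1169/121301910 = -4098322602049/429651365220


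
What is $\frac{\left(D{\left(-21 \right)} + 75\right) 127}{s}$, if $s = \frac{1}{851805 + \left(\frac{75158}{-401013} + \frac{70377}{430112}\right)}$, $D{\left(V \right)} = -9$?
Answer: $\frac{205246892345474982145}{28746750576} \approx 7.1398 \cdot 10^{9}$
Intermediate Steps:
$s = \frac{172480503456}{146919751142072285}$ ($s = \frac{1}{851805 + \left(75158 \left(- \frac{1}{401013}\right) + 70377 \cdot \frac{1}{430112}\right)} = \frac{1}{851805 + \left(- \frac{75158}{401013} + \frac{70377}{430112}\right)} = \frac{1}{851805 - \frac{4104265795}{172480503456}} = \frac{1}{\frac{146919751142072285}{172480503456}} = \frac{172480503456}{146919751142072285} \approx 1.174 \cdot 10^{-6}$)
$\frac{\left(D{\left(-21 \right)} + 75\right) 127}{s} = \frac{\left(-9 + 75\right) 127}{\frac{172480503456}{146919751142072285}} = 66 \cdot 127 \cdot \frac{146919751142072285}{172480503456} = 8382 \cdot \frac{146919751142072285}{172480503456} = \frac{205246892345474982145}{28746750576}$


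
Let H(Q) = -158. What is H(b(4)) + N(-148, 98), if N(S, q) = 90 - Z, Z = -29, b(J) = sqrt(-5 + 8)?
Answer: -39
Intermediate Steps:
b(J) = sqrt(3)
N(S, q) = 119 (N(S, q) = 90 - 1*(-29) = 90 + 29 = 119)
H(b(4)) + N(-148, 98) = -158 + 119 = -39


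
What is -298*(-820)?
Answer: 244360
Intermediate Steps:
-298*(-820) = -1*(-244360) = 244360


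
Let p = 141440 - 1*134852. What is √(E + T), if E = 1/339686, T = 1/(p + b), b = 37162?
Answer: 3*√63314922755/148612625 ≈ 0.0050795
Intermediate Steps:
p = 6588 (p = 141440 - 134852 = 6588)
T = 1/43750 (T = 1/(6588 + 37162) = 1/43750 ≈ 2.2857e-5)
E = 1/339686 ≈ 2.9439e-6
√(E + T) = √(1/339686 + 1/43750) = √(95859/3715315625) = 3*√63314922755/148612625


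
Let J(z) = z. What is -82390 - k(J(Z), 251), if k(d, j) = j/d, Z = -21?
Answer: -1729939/21 ≈ -82378.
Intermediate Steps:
-82390 - k(J(Z), 251) = -82390 - 251/(-21) = -82390 - 251*(-1)/21 = -82390 - 1*(-251/21) = -82390 + 251/21 = -1729939/21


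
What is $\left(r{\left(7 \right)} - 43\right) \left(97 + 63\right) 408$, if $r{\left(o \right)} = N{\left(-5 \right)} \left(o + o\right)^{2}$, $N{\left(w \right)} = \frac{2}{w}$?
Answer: $-7924992$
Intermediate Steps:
$r{\left(o \right)} = - \frac{8 o^{2}}{5}$ ($r{\left(o \right)} = \frac{2}{-5} \left(o + o\right)^{2} = 2 \left(- \frac{1}{5}\right) \left(2 o\right)^{2} = - \frac{2 \cdot 4 o^{2}}{5} = - \frac{8 o^{2}}{5}$)
$\left(r{\left(7 \right)} - 43\right) \left(97 + 63\right) 408 = \left(- \frac{8 \cdot 7^{2}}{5} - 43\right) \left(97 + 63\right) 408 = \left(\left(- \frac{8}{5}\right) 49 - 43\right) 160 \cdot 408 = \left(- \frac{392}{5} - 43\right) 160 \cdot 408 = \left(- \frac{607}{5}\right) 160 \cdot 408 = \left(-19424\right) 408 = -7924992$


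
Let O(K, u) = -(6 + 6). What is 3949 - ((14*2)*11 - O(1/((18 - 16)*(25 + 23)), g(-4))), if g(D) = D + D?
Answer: 3629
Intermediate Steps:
g(D) = 2*D
O(K, u) = -12 (O(K, u) = -1*12 = -12)
3949 - ((14*2)*11 - O(1/((18 - 16)*(25 + 23)), g(-4))) = 3949 - ((14*2)*11 - 1*(-12)) = 3949 - (28*11 + 12) = 3949 - (308 + 12) = 3949 - 1*320 = 3949 - 320 = 3629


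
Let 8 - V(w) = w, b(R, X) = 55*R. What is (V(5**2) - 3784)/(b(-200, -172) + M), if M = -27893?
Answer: 3801/38893 ≈ 0.097730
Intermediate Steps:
V(w) = 8 - w
(V(5**2) - 3784)/(b(-200, -172) + M) = ((8 - 1*5**2) - 3784)/(55*(-200) - 27893) = ((8 - 1*25) - 3784)/(-11000 - 27893) = ((8 - 25) - 3784)/(-38893) = (-17 - 3784)*(-1/38893) = -3801*(-1/38893) = 3801/38893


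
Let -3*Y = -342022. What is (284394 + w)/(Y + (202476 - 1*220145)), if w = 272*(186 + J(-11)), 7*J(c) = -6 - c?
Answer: 7038786/2023105 ≈ 3.4792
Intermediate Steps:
Y = 342022/3 (Y = -1/3*(-342022) = 342022/3 ≈ 1.1401e+5)
J(c) = -6/7 - c/7 (J(c) = (-6 - c)/7 = -6/7 - c/7)
w = 355504/7 (w = 272*(186 + (-6/7 - 1/7*(-11))) = 272*(186 + (-6/7 + 11/7)) = 272*(186 + 5/7) = 272*(1307/7) = 355504/7 ≈ 50786.)
(284394 + w)/(Y + (202476 - 1*220145)) = (284394 + 355504/7)/(342022/3 + (202476 - 1*220145)) = 2346262/(7*(342022/3 + (202476 - 220145))) = 2346262/(7*(342022/3 - 17669)) = 2346262/(7*(289015/3)) = (2346262/7)*(3/289015) = 7038786/2023105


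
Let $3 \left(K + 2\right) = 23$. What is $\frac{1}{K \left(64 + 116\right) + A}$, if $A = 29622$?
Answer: $\frac{1}{30642} \approx 3.2635 \cdot 10^{-5}$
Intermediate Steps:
$K = \frac{17}{3}$ ($K = -2 + \frac{1}{3} \cdot 23 = -2 + \frac{23}{3} = \frac{17}{3} \approx 5.6667$)
$\frac{1}{K \left(64 + 116\right) + A} = \frac{1}{\frac{17 \left(64 + 116\right)}{3} + 29622} = \frac{1}{\frac{17}{3} \cdot 180 + 29622} = \frac{1}{1020 + 29622} = \frac{1}{30642}$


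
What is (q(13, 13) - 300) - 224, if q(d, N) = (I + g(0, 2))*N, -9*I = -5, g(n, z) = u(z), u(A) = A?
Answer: -4417/9 ≈ -490.78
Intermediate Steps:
g(n, z) = z
I = 5/9 (I = -1/9*(-5) = 5/9 ≈ 0.55556)
q(d, N) = 23*N/9 (q(d, N) = (5/9 + 2)*N = 23*N/9)
(q(13, 13) - 300) - 224 = ((23/9)*13 - 300) - 224 = (299/9 - 300) - 224 = -2401/9 - 224 = -4417/9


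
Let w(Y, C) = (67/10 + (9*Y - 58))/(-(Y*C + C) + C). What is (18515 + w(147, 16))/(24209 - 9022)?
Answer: 145153361/119066080 ≈ 1.2191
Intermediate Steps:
w(Y, C) = -(-513/10 + 9*Y)/(C*Y) (w(Y, C) = (67*(⅒) + (-58 + 9*Y))/(-(C*Y + C) + C) = (67/10 + (-58 + 9*Y))/(-(C + C*Y) + C) = (-513/10 + 9*Y)/((-C - C*Y) + C) = (-513/10 + 9*Y)/((-C*Y)) = (-513/10 + 9*Y)*(-1/(C*Y)) = -(-513/10 + 9*Y)/(C*Y))
(18515 + w(147, 16))/(24209 - 9022) = (18515 + (9/10)*(57 - 10*147)/(16*147))/(24209 - 9022) = (18515 + (9/10)*(1/16)*(1/147)*(57 - 1470))/15187 = (18515 + (9/10)*(1/16)*(1/147)*(-1413))*(1/15187) = (18515 - 4239/7840)*(1/15187) = (145153361/7840)*(1/15187) = 145153361/119066080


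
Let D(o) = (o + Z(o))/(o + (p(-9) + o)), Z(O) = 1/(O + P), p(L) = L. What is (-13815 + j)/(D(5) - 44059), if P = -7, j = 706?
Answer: 26218/88109 ≈ 0.29756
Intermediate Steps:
Z(O) = 1/(-7 + O) (Z(O) = 1/(O - 7) = 1/(-7 + O))
D(o) = (o + 1/(-7 + o))/(-9 + 2*o) (D(o) = (o + 1/(-7 + o))/(o + (-9 + o)) = (o + 1/(-7 + o))/(-9 + 2*o))
(-13815 + j)/(D(5) - 44059) = (-13815 + 706)/((1 + 5*(-7 + 5))/((-9 + 2*5)*(-7 + 5)) - 44059) = -13109/((1 + 5*(-2))/((-9 + 10)*(-2)) - 44059) = -13109/(-½*(1 - 10)/1 - 44059) = -13109/(1*(-½)*(-9) - 44059) = -13109/(9/2 - 44059) = -13109/(-88109/2) = -13109*(-2/88109) = 26218/88109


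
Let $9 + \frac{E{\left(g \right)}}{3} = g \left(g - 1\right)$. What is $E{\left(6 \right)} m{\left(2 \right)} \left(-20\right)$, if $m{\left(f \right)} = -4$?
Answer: $5040$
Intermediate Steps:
$E{\left(g \right)} = -27 + 3 g \left(-1 + g\right)$ ($E{\left(g \right)} = -27 + 3 g \left(g - 1\right) = -27 + 3 g \left(-1 + g\right)$)
$E{\left(6 \right)} m{\left(2 \right)} \left(-20\right) = \left(-27 - 18 + 3 \cdot 6^{2}\right) \left(-4\right) \left(-20\right) = \left(-27 - 18 + 3 \cdot 36\right) \left(-4\right) \left(-20\right) = \left(-27 - 18 + 108\right) \left(-4\right) \left(-20\right) = 63 \left(-4\right) \left(-20\right) = \left(-252\right) \left(-20\right) = 5040$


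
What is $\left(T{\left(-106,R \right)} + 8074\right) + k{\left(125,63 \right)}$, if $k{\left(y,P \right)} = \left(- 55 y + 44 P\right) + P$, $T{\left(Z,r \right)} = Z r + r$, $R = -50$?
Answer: $9284$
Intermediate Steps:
$T{\left(Z,r \right)} = r + Z r$
$k{\left(y,P \right)} = - 55 y + 45 P$
$\left(T{\left(-106,R \right)} + 8074\right) + k{\left(125,63 \right)} = \left(- 50 \left(1 - 106\right) + 8074\right) + \left(\left(-55\right) 125 + 45 \cdot 63\right) = \left(\left(-50\right) \left(-105\right) + 8074\right) + \left(-6875 + 2835\right) = \left(5250 + 8074\right) - 4040 = 13324 - 4040 = 9284$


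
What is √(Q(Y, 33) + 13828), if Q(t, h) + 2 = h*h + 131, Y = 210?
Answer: √15046 ≈ 122.66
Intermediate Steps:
Q(t, h) = 129 + h² (Q(t, h) = -2 + (h*h + 131) = -2 + (h² + 131) = -2 + (131 + h²) = 129 + h²)
√(Q(Y, 33) + 13828) = √((129 + 33²) + 13828) = √((129 + 1089) + 13828) = √(1218 + 13828) = √15046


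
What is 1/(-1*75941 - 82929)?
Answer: -1/158870 ≈ -6.2945e-6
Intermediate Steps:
1/(-1*75941 - 82929) = 1/(-75941 - 82929) = 1/(-158870) = -1/158870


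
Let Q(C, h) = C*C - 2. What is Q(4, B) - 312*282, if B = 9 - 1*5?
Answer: -87970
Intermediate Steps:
B = 4 (B = 9 - 5 = 4)
Q(C, h) = -2 + C**2 (Q(C, h) = C**2 - 2 = -2 + C**2)
Q(4, B) - 312*282 = (-2 + 4**2) - 312*282 = (-2 + 16) - 87984 = 14 - 87984 = -87970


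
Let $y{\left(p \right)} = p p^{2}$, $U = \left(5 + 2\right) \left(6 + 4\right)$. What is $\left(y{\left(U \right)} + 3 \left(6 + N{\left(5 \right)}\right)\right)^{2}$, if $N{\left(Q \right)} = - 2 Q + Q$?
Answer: $117651058009$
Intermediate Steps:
$U = 70$ ($U = 7 \cdot 10 = 70$)
$y{\left(p \right)} = p^{3}$
$N{\left(Q \right)} = - Q$
$\left(y{\left(U \right)} + 3 \left(6 + N{\left(5 \right)}\right)\right)^{2} = \left(70^{3} + 3 \left(6 - 5\right)\right)^{2} = \left(343000 + 3 \left(6 - 5\right)\right)^{2} = \left(343000 + 3 \cdot 1\right)^{2} = \left(343000 + 3\right)^{2} = 343003^{2} = 117651058009$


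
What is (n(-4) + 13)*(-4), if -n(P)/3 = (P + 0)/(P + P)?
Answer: -46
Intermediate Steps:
n(P) = -3/2 (n(P) = -3*(P + 0)/(P + P) = -3*P/(2*P) = -3*P*1/(2*P) = -3*1/2 = -3/2)
(n(-4) + 13)*(-4) = (-3/2 + 13)*(-4) = (23/2)*(-4) = -46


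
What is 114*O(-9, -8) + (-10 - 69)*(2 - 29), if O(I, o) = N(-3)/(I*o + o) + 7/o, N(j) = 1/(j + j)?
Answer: 130109/64 ≈ 2033.0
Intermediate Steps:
N(j) = 1/(2*j)
O(I, o) = 7/o - 1/(6*(o + I*o)) (O(I, o) = ((½)/(-3))/(I*o + o) + 7/o = ((½)*(-⅓))/(o + I*o) + 7/o = -1/(6*(o + I*o)) + 7/o = 7/o - 1/(6*(o + I*o)))
114*O(-9, -8) + (-10 - 69)*(2 - 29) = 114*((⅙)*(41 + 42*(-9))/(-8*(1 - 9))) + (-10 - 69)*(2 - 29) = 114*((⅙)*(-⅛)*(41 - 378)/(-8)) - 79*(-27) = 114*((⅙)*(-⅛)*(-⅛)*(-337)) + 2133 = 114*(-337/384) + 2133 = -6403/64 + 2133 = 130109/64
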